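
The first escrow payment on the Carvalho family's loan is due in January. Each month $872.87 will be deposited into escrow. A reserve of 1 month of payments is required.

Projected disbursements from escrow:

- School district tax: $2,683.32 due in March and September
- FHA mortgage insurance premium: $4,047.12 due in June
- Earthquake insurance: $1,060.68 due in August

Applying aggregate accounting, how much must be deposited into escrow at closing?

Cushion = 1 × $872.87 = $872.87
Trial balance (start $0, +$872.87 each month, − disbursements):
  Jan: +$872.87 → $872.87
  Feb: +$872.87 → $1,745.74
  Mar: +$872.87 − $2,683.32 → -$64.71
  Apr: +$872.87 → $808.16
  May: +$872.87 → $1,681.03
  Jun: +$872.87 − $4,047.12 → -$1,493.22
  Jul: +$872.87 → -$620.35
  Aug: +$872.87 − $1,060.68 → -$808.16
  Sep: +$872.87 − $2,683.32 → -$2,618.61
  Oct: +$872.87 → -$1,745.74
  Nov: +$872.87 → -$872.87
  Dec: +$872.87 → $0.00
Lowest trial balance = -$2,618.61 (Sep)
Initial deposit = cushion − low point = $872.87 − (-$2,618.61) = $3,491.48

$3,491.48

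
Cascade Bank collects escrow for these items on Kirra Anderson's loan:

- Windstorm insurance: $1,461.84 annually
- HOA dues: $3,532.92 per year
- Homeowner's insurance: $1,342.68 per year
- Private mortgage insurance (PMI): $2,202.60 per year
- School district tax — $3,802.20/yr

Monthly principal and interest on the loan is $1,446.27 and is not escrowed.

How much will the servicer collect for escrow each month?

$1,028.52

Windstorm insurance — $1,461.84 per year
HOA dues — $3,532.92 per year
Homeowner's insurance — $1,342.68 per year
Private mortgage insurance (PMI) — $2,202.60 per year
School district tax — $3,802.20 per year
Combined annual = $12,342.24
Base monthly escrow = $12,342.24 ÷ 12 = $1,028.52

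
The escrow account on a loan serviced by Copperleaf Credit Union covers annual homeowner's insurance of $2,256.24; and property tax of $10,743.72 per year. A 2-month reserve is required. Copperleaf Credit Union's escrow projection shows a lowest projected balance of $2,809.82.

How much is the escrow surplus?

Homeowner's insurance = $2,256.24 annually
Property tax = $10,743.72 annually
Annual escrow total = $2,256.24 + $10,743.72 = $12,999.96
Monthly = $12,999.96 ÷ 12 = $1,083.33
Cushion = 2 × $1,083.33 = $2,166.66
Surplus = $2,809.82 − $2,166.66 = $643.16

$643.16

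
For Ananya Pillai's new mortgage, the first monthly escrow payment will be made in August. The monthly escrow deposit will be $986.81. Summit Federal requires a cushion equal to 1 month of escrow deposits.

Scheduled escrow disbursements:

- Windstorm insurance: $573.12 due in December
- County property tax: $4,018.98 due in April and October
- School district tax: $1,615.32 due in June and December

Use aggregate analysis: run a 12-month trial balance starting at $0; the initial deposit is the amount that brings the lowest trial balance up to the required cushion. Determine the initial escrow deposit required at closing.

Cushion = 1 × $986.81 = $986.81
Trial balance (start $0, +$986.81 each month, − disbursements):
  Aug: +$986.81 → $986.81
  Sep: +$986.81 → $1,973.62
  Oct: +$986.81 − $4,018.98 → -$1,058.55
  Nov: +$986.81 → -$71.74
  Dec: +$986.81 − $2,188.44 → -$1,273.37
  Jan: +$986.81 → -$286.56
  Feb: +$986.81 → $700.25
  Mar: +$986.81 → $1,687.06
  Apr: +$986.81 − $4,018.98 → -$1,345.11
  May: +$986.81 → -$358.30
  Jun: +$986.81 − $1,615.32 → -$986.81
  Jul: +$986.81 → $0.00
Lowest trial balance = -$1,345.11 (Apr)
Initial deposit = cushion − low point = $986.81 − (-$1,345.11) = $2,331.92

$2,331.92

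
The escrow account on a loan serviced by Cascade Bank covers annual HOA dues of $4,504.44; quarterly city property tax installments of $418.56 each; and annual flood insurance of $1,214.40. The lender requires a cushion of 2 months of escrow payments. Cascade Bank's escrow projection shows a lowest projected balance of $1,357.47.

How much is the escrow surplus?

$125.29

HOA dues: $4,504.44
City property tax: $418.56 × 4 = $1,674.24
Flood insurance: $1,214.40
Total per year = $7,393.08
Monthly escrow = $7,393.08 ÷ 12 = $616.09
Required reserve = 2 × $616.09 = $1,232.18
Surplus = $1,357.47 − $1,232.18 = $125.29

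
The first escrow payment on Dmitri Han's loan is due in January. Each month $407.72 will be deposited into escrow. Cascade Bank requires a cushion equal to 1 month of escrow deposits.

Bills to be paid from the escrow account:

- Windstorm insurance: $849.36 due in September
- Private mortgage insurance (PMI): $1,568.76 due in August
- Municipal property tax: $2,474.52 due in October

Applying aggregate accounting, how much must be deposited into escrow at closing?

$1,223.16

Cushion = 1 × $407.72 = $407.72
Trial balance (start $0, +$407.72 each month, − disbursements):
  Jan: +$407.72 → $407.72
  Feb: +$407.72 → $815.44
  Mar: +$407.72 → $1,223.16
  Apr: +$407.72 → $1,630.88
  May: +$407.72 → $2,038.60
  Jun: +$407.72 → $2,446.32
  Jul: +$407.72 → $2,854.04
  Aug: +$407.72 − $1,568.76 → $1,693.00
  Sep: +$407.72 − $849.36 → $1,251.36
  Oct: +$407.72 − $2,474.52 → -$815.44
  Nov: +$407.72 → -$407.72
  Dec: +$407.72 → $0.00
Lowest trial balance = -$815.44 (Oct)
Initial deposit = cushion − low point = $407.72 − (-$815.44) = $1,223.16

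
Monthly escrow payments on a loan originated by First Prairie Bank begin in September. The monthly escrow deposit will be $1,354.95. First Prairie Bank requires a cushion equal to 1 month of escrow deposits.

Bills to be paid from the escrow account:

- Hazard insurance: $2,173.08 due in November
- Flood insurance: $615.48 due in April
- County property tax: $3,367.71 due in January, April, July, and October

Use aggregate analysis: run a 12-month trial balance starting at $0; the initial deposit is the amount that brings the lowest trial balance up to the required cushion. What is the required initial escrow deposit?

$3,488.70

Cushion = 1 × $1,354.95 = $1,354.95
Trial balance (start $0, +$1,354.95 each month, − disbursements):
  Sep: +$1,354.95 → $1,354.95
  Oct: +$1,354.95 − $3,367.71 → -$657.81
  Nov: +$1,354.95 − $2,173.08 → -$1,475.94
  Dec: +$1,354.95 → -$120.99
  Jan: +$1,354.95 − $3,367.71 → -$2,133.75
  Feb: +$1,354.95 → -$778.80
  Mar: +$1,354.95 → $576.15
  Apr: +$1,354.95 − $3,983.19 → -$2,052.09
  May: +$1,354.95 → -$697.14
  Jun: +$1,354.95 → $657.81
  Jul: +$1,354.95 − $3,367.71 → -$1,354.95
  Aug: +$1,354.95 → $0.00
Lowest trial balance = -$2,133.75 (Jan)
Initial deposit = cushion − low point = $1,354.95 − (-$2,133.75) = $3,488.70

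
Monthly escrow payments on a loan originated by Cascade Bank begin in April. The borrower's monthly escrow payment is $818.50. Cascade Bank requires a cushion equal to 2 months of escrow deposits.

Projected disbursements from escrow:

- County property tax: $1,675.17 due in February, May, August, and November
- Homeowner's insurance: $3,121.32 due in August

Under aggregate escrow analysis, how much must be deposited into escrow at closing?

$4,016.16

Cushion = 2 × $818.50 = $1,637.00
Trial balance (start $0, +$818.50 each month, − disbursements):
  Apr: +$818.50 → $818.50
  May: +$818.50 − $1,675.17 → -$38.17
  Jun: +$818.50 → $780.33
  Jul: +$818.50 → $1,598.83
  Aug: +$818.50 − $4,796.49 → -$2,379.16
  Sep: +$818.50 → -$1,560.66
  Oct: +$818.50 → -$742.16
  Nov: +$818.50 − $1,675.17 → -$1,598.83
  Dec: +$818.50 → -$780.33
  Jan: +$818.50 → $38.17
  Feb: +$818.50 − $1,675.17 → -$818.50
  Mar: +$818.50 → $0.00
Lowest trial balance = -$2,379.16 (Aug)
Initial deposit = cushion − low point = $1,637.00 − (-$2,379.16) = $4,016.16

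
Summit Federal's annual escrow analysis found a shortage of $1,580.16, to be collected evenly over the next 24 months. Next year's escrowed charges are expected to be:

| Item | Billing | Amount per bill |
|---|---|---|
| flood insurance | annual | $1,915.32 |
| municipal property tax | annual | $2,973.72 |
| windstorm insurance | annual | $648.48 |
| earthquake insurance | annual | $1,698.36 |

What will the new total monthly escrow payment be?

$668.83

Flood insurance: $1,915.32/yr
Municipal property tax: $2,973.72/yr
Windstorm insurance: $648.48/yr
Earthquake insurance: $1,698.36/yr
Combined annual = $1,915.32 + $2,973.72 + $648.48 + $1,698.36 = $7,235.88
Monthly = $7,235.88 / 12 = $602.99
Shortage per month = $1,580.16 ÷ 24 = $65.84
New monthly escrow = $602.99 + $65.84 = $668.83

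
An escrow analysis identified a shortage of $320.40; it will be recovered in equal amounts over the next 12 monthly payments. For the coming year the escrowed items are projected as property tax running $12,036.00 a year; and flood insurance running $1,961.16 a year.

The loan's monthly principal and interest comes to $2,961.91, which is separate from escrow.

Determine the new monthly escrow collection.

$1,193.13

Property tax: $12,036.00/yr
Flood insurance: $1,961.16/yr
Total per year = $13,997.16
Monthly = $13,997.16 / 12 = $1,166.43
Shortage spread = $320.40 ÷ 12 = $26.70/mo
Adjusted monthly = $1,166.43 + $26.70 = $1,193.13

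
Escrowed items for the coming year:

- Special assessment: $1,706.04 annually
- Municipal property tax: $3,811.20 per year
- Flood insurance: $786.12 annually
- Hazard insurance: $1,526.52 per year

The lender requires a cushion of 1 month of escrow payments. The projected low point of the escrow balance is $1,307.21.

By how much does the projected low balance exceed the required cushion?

Special assessment: $1,706.04
Municipal property tax: $3,811.20
Flood insurance: $786.12
Hazard insurance: $1,526.52
Combined annual = $1,706.04 + $3,811.20 + $786.12 + $1,526.52 = $7,829.88
Base monthly escrow = $7,829.88 ÷ 12 = $652.49
Cushion = 1 × $652.49 = $652.49
Surplus = $1,307.21 − $652.49 = $654.72

$654.72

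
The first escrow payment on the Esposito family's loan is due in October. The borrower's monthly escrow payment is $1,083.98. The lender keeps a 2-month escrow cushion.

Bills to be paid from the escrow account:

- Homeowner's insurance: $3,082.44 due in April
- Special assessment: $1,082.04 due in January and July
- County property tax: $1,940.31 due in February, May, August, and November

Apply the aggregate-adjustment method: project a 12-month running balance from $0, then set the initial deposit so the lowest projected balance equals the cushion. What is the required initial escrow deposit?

$3,481.53

Cushion = 2 × $1,083.98 = $2,167.96
Trial balance (start $0, +$1,083.98 each month, − disbursements):
  Oct: +$1,083.98 → $1,083.98
  Nov: +$1,083.98 − $1,940.31 → $227.65
  Dec: +$1,083.98 → $1,311.63
  Jan: +$1,083.98 − $1,082.04 → $1,313.57
  Feb: +$1,083.98 − $1,940.31 → $457.24
  Mar: +$1,083.98 → $1,541.22
  Apr: +$1,083.98 − $3,082.44 → -$457.24
  May: +$1,083.98 − $1,940.31 → -$1,313.57
  Jun: +$1,083.98 → -$229.59
  Jul: +$1,083.98 − $1,082.04 → -$227.65
  Aug: +$1,083.98 − $1,940.31 → -$1,083.98
  Sep: +$1,083.98 → $0.00
Lowest trial balance = -$1,313.57 (May)
Initial deposit = cushion − low point = $2,167.96 − (-$1,313.57) = $3,481.53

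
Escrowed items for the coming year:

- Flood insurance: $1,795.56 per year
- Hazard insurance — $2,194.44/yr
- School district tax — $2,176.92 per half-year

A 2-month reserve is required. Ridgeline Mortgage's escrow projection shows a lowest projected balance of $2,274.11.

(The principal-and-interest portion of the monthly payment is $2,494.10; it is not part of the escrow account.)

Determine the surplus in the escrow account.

Flood insurance: $1,795.56 annually
Hazard insurance: $2,194.44 annually
School district tax: $2,176.92 × 2 = $4,353.84 annually
Combined annual = $8,343.84
Base monthly escrow = $8,343.84 / 12 = $695.32
Required cushion = 2 × $695.32 = $1,390.64
Surplus = $2,274.11 − $1,390.64 = $883.47

$883.47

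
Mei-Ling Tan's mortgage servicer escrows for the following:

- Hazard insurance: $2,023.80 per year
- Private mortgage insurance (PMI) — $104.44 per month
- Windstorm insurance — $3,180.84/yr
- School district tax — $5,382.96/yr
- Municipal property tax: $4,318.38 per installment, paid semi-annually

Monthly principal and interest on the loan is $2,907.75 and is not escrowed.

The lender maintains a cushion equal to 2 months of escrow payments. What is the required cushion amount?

$3,412.94

Hazard insurance — $2,023.80 annually
Private mortgage insurance (PMI) — $104.44 × 12 = $1,253.28 annually
Windstorm insurance — $3,180.84 annually
School district tax — $5,382.96 annually
Municipal property tax — $4,318.38 × 2 = $8,636.76 annually
Annual escrow total = $2,023.80 + $1,253.28 + $3,180.84 + $5,382.96 + $8,636.76 = $20,477.64
Monthly = $20,477.64 ÷ 12 = $1,706.47
Reserve = 2 × $1,706.47 = $3,412.94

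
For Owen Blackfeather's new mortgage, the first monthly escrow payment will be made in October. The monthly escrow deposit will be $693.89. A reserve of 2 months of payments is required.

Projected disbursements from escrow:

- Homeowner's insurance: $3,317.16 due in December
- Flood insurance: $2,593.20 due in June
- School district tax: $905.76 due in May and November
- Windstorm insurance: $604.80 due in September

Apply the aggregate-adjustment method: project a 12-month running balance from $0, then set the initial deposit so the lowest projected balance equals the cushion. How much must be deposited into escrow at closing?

Cushion = 2 × $693.89 = $1,387.78
Trial balance (start $0, +$693.89 each month, − disbursements):
  Oct: +$693.89 → $693.89
  Nov: +$693.89 − $905.76 → $482.02
  Dec: +$693.89 − $3,317.16 → -$2,141.25
  Jan: +$693.89 → -$1,447.36
  Feb: +$693.89 → -$753.47
  Mar: +$693.89 → -$59.58
  Apr: +$693.89 → $634.31
  May: +$693.89 − $905.76 → $422.44
  Jun: +$693.89 − $2,593.20 → -$1,476.87
  Jul: +$693.89 → -$782.98
  Aug: +$693.89 → -$89.09
  Sep: +$693.89 − $604.80 → $0.00
Lowest trial balance = -$2,141.25 (Dec)
Initial deposit = cushion − low point = $1,387.78 − (-$2,141.25) = $3,529.03

$3,529.03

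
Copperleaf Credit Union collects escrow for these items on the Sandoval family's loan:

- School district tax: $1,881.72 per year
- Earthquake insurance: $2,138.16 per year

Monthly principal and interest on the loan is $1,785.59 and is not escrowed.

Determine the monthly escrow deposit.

$334.99

School district tax — $1,881.72/yr
Earthquake insurance — $2,138.16/yr
Combined annual = $1,881.72 + $2,138.16 = $4,019.88
Per month = $4,019.88 ÷ 12 = $334.99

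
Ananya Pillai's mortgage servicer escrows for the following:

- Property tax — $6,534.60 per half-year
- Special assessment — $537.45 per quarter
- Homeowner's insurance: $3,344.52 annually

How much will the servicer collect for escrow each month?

$1,546.96

Property tax: $6,534.60 × 2 = $13,069.20/yr
Special assessment: $537.45 × 4 = $2,149.80/yr
Homeowner's insurance: $3,344.52/yr
Total annual escrow = $18,563.52
Monthly escrow = $18,563.52 ÷ 12 = $1,546.96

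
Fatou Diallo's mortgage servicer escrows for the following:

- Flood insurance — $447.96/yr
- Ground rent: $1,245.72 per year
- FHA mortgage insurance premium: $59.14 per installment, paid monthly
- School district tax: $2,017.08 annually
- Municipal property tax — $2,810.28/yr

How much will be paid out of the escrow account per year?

$7,230.72

Flood insurance — $447.96 per year
Ground rent — $1,245.72 per year
FHA mortgage insurance premium — $59.14 × 12 = $709.68 per year
School district tax — $2,017.08 per year
Municipal property tax — $2,810.28 per year
Combined annual = $7,230.72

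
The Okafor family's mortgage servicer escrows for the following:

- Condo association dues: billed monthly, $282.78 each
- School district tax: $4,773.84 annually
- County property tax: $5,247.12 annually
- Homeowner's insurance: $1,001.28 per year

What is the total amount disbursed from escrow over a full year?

Condo association dues — $282.78 × 12 = $3,393.36 annually
School district tax — $4,773.84 annually
County property tax — $5,247.12 annually
Homeowner's insurance — $1,001.28 annually
Combined annual = $14,415.60

$14,415.60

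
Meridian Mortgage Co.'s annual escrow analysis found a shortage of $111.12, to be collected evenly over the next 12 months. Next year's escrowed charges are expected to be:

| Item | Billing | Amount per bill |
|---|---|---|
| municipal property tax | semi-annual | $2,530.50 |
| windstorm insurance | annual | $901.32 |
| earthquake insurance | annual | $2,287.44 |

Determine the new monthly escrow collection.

Municipal property tax = $2,530.50 × 2 = $5,061.00
Windstorm insurance = $901.32
Earthquake insurance = $2,287.44
Yearly total = $5,061.00 + $901.32 + $2,287.44 = $8,249.76
Monthly escrow = $8,249.76 / 12 = $687.48
Shortage per month = $111.12 / 12 = $9.26
Adjusted monthly = $687.48 + $9.26 = $696.74

$696.74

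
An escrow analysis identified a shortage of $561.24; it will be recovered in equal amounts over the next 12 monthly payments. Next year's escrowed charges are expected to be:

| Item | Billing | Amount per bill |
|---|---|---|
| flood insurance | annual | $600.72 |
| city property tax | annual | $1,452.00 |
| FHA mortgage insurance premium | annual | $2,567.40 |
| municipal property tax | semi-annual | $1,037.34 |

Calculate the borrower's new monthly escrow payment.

Flood insurance: $600.72 per year
City property tax: $1,452.00 per year
FHA mortgage insurance premium: $2,567.40 per year
Municipal property tax: $1,037.34 × 2 = $2,074.68 per year
Combined annual = $600.72 + $1,452.00 + $2,567.40 + $2,074.68 = $6,694.80
Per month = $6,694.80 / 12 = $557.90
Shortage per month = $561.24 / 12 = $46.77
New monthly escrow = $557.90 + $46.77 = $604.67

$604.67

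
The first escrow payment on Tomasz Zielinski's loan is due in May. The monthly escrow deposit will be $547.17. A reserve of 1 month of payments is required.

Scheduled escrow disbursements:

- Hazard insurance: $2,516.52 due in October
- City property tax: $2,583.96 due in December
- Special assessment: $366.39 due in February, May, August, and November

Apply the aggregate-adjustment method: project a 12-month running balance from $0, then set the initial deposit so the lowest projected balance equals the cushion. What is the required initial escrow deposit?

$2,369.46

Cushion = 1 × $547.17 = $547.17
Trial balance (start $0, +$547.17 each month, − disbursements):
  May: +$547.17 − $366.39 → $180.78
  Jun: +$547.17 → $727.95
  Jul: +$547.17 → $1,275.12
  Aug: +$547.17 − $366.39 → $1,455.90
  Sep: +$547.17 → $2,003.07
  Oct: +$547.17 − $2,516.52 → $33.72
  Nov: +$547.17 − $366.39 → $214.50
  Dec: +$547.17 − $2,583.96 → -$1,822.29
  Jan: +$547.17 → -$1,275.12
  Feb: +$547.17 − $366.39 → -$1,094.34
  Mar: +$547.17 → -$547.17
  Apr: +$547.17 → $0.00
Lowest trial balance = -$1,822.29 (Dec)
Initial deposit = cushion − low point = $547.17 − (-$1,822.29) = $2,369.46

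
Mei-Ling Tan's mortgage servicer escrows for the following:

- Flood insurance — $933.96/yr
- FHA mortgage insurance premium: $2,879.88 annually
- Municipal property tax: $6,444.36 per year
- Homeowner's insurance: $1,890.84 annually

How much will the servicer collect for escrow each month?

Flood insurance = $933.96/yr
FHA mortgage insurance premium = $2,879.88/yr
Municipal property tax = $6,444.36/yr
Homeowner's insurance = $1,890.84/yr
Annual escrow total = $12,149.04
Monthly escrow = $12,149.04 ÷ 12 = $1,012.42

$1,012.42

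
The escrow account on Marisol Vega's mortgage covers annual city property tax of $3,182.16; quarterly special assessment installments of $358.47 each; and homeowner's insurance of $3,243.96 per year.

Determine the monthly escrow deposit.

City property tax = $3,182.16 per year
Special assessment = $358.47 × 4 = $1,433.88 per year
Homeowner's insurance = $3,243.96 per year
Yearly total = $7,860.00
Monthly escrow = $7,860.00 / 12 = $655.00

$655.00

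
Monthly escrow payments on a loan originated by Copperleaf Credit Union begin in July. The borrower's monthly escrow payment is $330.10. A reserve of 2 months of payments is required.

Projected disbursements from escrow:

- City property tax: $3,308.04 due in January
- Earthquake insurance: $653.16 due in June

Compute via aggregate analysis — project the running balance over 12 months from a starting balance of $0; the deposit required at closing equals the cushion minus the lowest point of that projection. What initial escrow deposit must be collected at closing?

Cushion = 2 × $330.10 = $660.20
Trial balance (start $0, +$330.10 each month, − disbursements):
  Jul: +$330.10 → $330.10
  Aug: +$330.10 → $660.20
  Sep: +$330.10 → $990.30
  Oct: +$330.10 → $1,320.40
  Nov: +$330.10 → $1,650.50
  Dec: +$330.10 → $1,980.60
  Jan: +$330.10 − $3,308.04 → -$997.34
  Feb: +$330.10 → -$667.24
  Mar: +$330.10 → -$337.14
  Apr: +$330.10 → -$7.04
  May: +$330.10 → $323.06
  Jun: +$330.10 − $653.16 → $0.00
Lowest trial balance = -$997.34 (Jan)
Initial deposit = cushion − low point = $660.20 − (-$997.34) = $1,657.54

$1,657.54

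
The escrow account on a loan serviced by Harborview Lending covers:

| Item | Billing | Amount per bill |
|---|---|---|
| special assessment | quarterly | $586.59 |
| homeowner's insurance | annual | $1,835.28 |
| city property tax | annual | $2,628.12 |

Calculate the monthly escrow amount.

$567.48

Special assessment — $586.59 × 4 = $2,346.36/yr
Homeowner's insurance — $1,835.28/yr
City property tax — $2,628.12/yr
Total per year = $2,346.36 + $1,835.28 + $2,628.12 = $6,809.76
Monthly = $6,809.76 / 12 = $567.48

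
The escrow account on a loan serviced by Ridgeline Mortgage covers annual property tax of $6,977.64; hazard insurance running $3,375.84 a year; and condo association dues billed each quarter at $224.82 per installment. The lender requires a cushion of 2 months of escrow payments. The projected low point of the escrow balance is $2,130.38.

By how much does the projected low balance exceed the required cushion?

Property tax: $6,977.64/yr
Hazard insurance: $3,375.84/yr
Condo association dues: $224.82 × 4 = $899.28/yr
Annual escrow total = $11,252.76
Per month = $11,252.76 / 12 = $937.73
Required reserve = 2 × $937.73 = $1,875.46
Excess over cushion: $2,130.38 − $1,875.46 = $254.92

$254.92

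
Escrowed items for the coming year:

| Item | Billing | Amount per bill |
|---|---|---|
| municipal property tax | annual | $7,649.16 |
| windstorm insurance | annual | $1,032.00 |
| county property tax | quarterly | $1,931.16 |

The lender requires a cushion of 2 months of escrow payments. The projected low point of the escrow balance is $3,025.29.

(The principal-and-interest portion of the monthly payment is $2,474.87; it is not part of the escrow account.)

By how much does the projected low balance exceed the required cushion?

Municipal property tax — $7,649.16/yr
Windstorm insurance — $1,032.00/yr
County property tax — $1,931.16 × 4 = $7,724.64/yr
Total per year = $16,405.80
Monthly escrow = $16,405.80 / 12 = $1,367.15
Cushion = 2 × $1,367.15 = $2,734.30
Excess over cushion: $3,025.29 − $2,734.30 = $290.99

$290.99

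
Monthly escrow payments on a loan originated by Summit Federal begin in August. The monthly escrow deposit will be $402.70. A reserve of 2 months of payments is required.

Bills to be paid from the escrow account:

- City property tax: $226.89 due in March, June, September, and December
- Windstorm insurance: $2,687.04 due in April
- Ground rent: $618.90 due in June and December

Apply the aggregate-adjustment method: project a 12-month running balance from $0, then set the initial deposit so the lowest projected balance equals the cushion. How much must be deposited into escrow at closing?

Cushion = 2 × $402.70 = $805.40
Trial balance (start $0, +$402.70 each month, − disbursements):
  Aug: +$402.70 → $402.70
  Sep: +$402.70 − $226.89 → $578.51
  Oct: +$402.70 → $981.21
  Nov: +$402.70 → $1,383.91
  Dec: +$402.70 − $845.79 → $940.82
  Jan: +$402.70 → $1,343.52
  Feb: +$402.70 → $1,746.22
  Mar: +$402.70 − $226.89 → $1,922.03
  Apr: +$402.70 − $2,687.04 → -$362.31
  May: +$402.70 → $40.39
  Jun: +$402.70 − $845.79 → -$402.70
  Jul: +$402.70 → $0.00
Lowest trial balance = -$402.70 (Jun)
Initial deposit = cushion − low point = $805.40 − (-$402.70) = $1,208.10

$1,208.10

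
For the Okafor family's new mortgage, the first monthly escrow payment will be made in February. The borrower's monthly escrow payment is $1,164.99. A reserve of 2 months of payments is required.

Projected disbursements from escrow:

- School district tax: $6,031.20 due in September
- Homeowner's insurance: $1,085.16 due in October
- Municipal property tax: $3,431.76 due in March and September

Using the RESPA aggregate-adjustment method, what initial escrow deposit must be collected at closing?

Cushion = 2 × $1,164.99 = $2,329.98
Trial balance (start $0, +$1,164.99 each month, − disbursements):
  Feb: +$1,164.99 → $1,164.99
  Mar: +$1,164.99 − $3,431.76 → -$1,101.78
  Apr: +$1,164.99 → $63.21
  May: +$1,164.99 → $1,228.20
  Jun: +$1,164.99 → $2,393.19
  Jul: +$1,164.99 → $3,558.18
  Aug: +$1,164.99 → $4,723.17
  Sep: +$1,164.99 − $9,462.96 → -$3,574.80
  Oct: +$1,164.99 − $1,085.16 → -$3,494.97
  Nov: +$1,164.99 → -$2,329.98
  Dec: +$1,164.99 → -$1,164.99
  Jan: +$1,164.99 → $0.00
Lowest trial balance = -$3,574.80 (Sep)
Initial deposit = cushion − low point = $2,329.98 − (-$3,574.80) = $5,904.78

$5,904.78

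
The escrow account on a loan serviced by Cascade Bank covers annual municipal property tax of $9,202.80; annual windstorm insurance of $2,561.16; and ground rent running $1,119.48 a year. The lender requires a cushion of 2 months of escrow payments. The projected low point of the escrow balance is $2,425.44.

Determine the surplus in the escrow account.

Municipal property tax: $9,202.80/yr
Windstorm insurance: $2,561.16/yr
Ground rent: $1,119.48/yr
Combined annual = $9,202.80 + $2,561.16 + $1,119.48 = $12,883.44
Base monthly escrow = $12,883.44 ÷ 12 = $1,073.62
Required reserve = 2 × $1,073.62 = $2,147.24
Excess over cushion: $2,425.44 − $2,147.24 = $278.20

$278.20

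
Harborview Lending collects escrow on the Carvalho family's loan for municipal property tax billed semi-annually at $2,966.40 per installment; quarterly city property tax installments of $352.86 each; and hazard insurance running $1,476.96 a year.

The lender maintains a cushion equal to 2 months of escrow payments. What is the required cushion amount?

Municipal property tax — $2,966.40 × 2 = $5,932.80 annually
City property tax — $352.86 × 4 = $1,411.44 annually
Hazard insurance — $1,476.96 annually
Combined annual = $5,932.80 + $1,411.44 + $1,476.96 = $8,821.20
Monthly = $8,821.20 ÷ 12 = $735.10
Required cushion = 2 × $735.10 = $1,470.20

$1,470.20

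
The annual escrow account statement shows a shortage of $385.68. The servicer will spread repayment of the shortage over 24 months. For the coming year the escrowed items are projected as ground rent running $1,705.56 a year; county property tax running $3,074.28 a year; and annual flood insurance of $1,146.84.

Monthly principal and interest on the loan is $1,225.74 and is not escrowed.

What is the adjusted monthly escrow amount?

Ground rent — $1,705.56 per year
County property tax — $3,074.28 per year
Flood insurance — $1,146.84 per year
Yearly total = $5,926.68
Monthly = $5,926.68 / 12 = $493.89
Monthly shortage recovery: $385.68 ÷ 24 = $16.07
New monthly escrow = $493.89 + $16.07 = $509.96

$509.96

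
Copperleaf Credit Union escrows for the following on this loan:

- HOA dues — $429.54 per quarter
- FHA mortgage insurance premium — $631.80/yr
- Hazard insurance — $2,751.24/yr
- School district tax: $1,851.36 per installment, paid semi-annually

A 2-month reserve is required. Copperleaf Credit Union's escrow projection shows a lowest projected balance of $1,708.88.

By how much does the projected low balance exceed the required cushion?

HOA dues — $429.54 × 4 = $1,718.16 per year
FHA mortgage insurance premium — $631.80 per year
Hazard insurance — $2,751.24 per year
School district tax — $1,851.36 × 2 = $3,702.72 per year
Total per year = $8,803.92
Monthly = $8,803.92 ÷ 12 = $733.66
Required cushion = 2 × $733.66 = $1,467.32
Surplus = $1,708.88 − $1,467.32 = $241.56

$241.56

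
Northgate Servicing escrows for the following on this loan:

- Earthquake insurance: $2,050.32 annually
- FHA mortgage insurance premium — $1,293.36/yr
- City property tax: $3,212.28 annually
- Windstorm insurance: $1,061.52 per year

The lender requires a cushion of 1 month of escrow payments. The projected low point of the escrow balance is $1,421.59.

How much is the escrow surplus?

Earthquake insurance — $2,050.32/yr
FHA mortgage insurance premium — $1,293.36/yr
City property tax — $3,212.28/yr
Windstorm insurance — $1,061.52/yr
Total annual escrow = $2,050.32 + $1,293.36 + $3,212.28 + $1,061.52 = $7,617.48
Base monthly escrow = $7,617.48 / 12 = $634.79
Required reserve = 1 × $634.79 = $634.79
Surplus = $1,421.59 − $634.79 = $786.80

$786.80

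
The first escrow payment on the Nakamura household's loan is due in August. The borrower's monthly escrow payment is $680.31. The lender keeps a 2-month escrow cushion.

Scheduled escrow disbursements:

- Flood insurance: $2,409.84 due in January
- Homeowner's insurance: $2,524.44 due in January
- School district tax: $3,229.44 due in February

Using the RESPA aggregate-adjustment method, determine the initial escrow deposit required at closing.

Cushion = 2 × $680.31 = $1,360.62
Trial balance (start $0, +$680.31 each month, − disbursements):
  Aug: +$680.31 → $680.31
  Sep: +$680.31 → $1,360.62
  Oct: +$680.31 → $2,040.93
  Nov: +$680.31 → $2,721.24
  Dec: +$680.31 → $3,401.55
  Jan: +$680.31 − $4,934.28 → -$852.42
  Feb: +$680.31 − $3,229.44 → -$3,401.55
  Mar: +$680.31 → -$2,721.24
  Apr: +$680.31 → -$2,040.93
  May: +$680.31 → -$1,360.62
  Jun: +$680.31 → -$680.31
  Jul: +$680.31 → $0.00
Lowest trial balance = -$3,401.55 (Feb)
Initial deposit = cushion − low point = $1,360.62 − (-$3,401.55) = $4,762.17

$4,762.17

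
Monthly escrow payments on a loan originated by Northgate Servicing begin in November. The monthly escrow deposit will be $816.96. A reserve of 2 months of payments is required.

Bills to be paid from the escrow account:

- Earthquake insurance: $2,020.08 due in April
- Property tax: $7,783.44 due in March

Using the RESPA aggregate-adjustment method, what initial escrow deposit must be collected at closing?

Cushion = 2 × $816.96 = $1,633.92
Trial balance (start $0, +$816.96 each month, − disbursements):
  Nov: +$816.96 → $816.96
  Dec: +$816.96 → $1,633.92
  Jan: +$816.96 → $2,450.88
  Feb: +$816.96 → $3,267.84
  Mar: +$816.96 − $7,783.44 → -$3,698.64
  Apr: +$816.96 − $2,020.08 → -$4,901.76
  May: +$816.96 → -$4,084.80
  Jun: +$816.96 → -$3,267.84
  Jul: +$816.96 → -$2,450.88
  Aug: +$816.96 → -$1,633.92
  Sep: +$816.96 → -$816.96
  Oct: +$816.96 → $0.00
Lowest trial balance = -$4,901.76 (Apr)
Initial deposit = cushion − low point = $1,633.92 − (-$4,901.76) = $6,535.68

$6,535.68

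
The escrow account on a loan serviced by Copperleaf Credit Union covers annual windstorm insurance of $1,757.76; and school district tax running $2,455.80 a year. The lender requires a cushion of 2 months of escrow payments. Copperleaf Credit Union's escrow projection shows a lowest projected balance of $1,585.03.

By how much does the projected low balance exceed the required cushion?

$882.77

Windstorm insurance — $1,757.76 annually
School district tax — $2,455.80 annually
Annual escrow total = $4,213.56
Monthly = $4,213.56 / 12 = $351.13
Required reserve = 2 × $351.13 = $702.26
Excess over cushion: $1,585.03 − $702.26 = $882.77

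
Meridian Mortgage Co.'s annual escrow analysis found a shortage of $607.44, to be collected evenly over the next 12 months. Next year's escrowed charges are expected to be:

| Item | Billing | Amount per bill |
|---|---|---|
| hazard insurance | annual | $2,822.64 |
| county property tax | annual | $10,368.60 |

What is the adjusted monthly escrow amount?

$1,149.89

Hazard insurance — $2,822.64/yr
County property tax — $10,368.60/yr
Total per year = $2,822.64 + $10,368.60 = $13,191.24
Per month = $13,191.24 ÷ 12 = $1,099.27
Shortage spread = $607.44 / 12 = $50.62/mo
New monthly escrow = $1,099.27 + $50.62 = $1,149.89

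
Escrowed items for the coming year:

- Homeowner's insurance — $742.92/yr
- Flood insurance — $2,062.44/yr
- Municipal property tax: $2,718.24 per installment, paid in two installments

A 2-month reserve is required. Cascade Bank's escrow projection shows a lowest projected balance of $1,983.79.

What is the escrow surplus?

$610.15

Homeowner's insurance: $742.92 annually
Flood insurance: $2,062.44 annually
Municipal property tax: $2,718.24 × 2 = $5,436.48 annually
Total per year = $8,241.84
Per month = $8,241.84 ÷ 12 = $686.82
Cushion = 2 × $686.82 = $1,373.64
Surplus = $1,983.79 − $1,373.64 = $610.15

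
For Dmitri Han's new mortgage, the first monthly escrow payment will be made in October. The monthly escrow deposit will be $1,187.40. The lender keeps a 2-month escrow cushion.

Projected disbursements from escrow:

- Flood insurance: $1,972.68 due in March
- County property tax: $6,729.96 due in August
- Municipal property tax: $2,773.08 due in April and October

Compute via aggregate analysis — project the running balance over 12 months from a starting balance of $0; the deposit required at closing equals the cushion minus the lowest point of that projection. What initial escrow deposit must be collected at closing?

Cushion = 2 × $1,187.40 = $2,374.80
Trial balance (start $0, +$1,187.40 each month, − disbursements):
  Oct: +$1,187.40 − $2,773.08 → -$1,585.68
  Nov: +$1,187.40 → -$398.28
  Dec: +$1,187.40 → $789.12
  Jan: +$1,187.40 → $1,976.52
  Feb: +$1,187.40 → $3,163.92
  Mar: +$1,187.40 − $1,972.68 → $2,378.64
  Apr: +$1,187.40 − $2,773.08 → $792.96
  May: +$1,187.40 → $1,980.36
  Jun: +$1,187.40 → $3,167.76
  Jul: +$1,187.40 → $4,355.16
  Aug: +$1,187.40 − $6,729.96 → -$1,187.40
  Sep: +$1,187.40 → $0.00
Lowest trial balance = -$1,585.68 (Oct)
Initial deposit = cushion − low point = $2,374.80 − (-$1,585.68) = $3,960.48

$3,960.48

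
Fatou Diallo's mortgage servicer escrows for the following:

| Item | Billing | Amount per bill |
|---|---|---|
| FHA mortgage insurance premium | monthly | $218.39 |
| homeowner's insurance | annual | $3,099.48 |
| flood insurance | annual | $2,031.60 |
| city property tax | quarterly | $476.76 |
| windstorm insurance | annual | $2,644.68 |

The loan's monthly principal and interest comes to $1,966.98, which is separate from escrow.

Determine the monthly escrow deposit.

FHA mortgage insurance premium — $218.39 × 12 = $2,620.68
Homeowner's insurance — $3,099.48
Flood insurance — $2,031.60
City property tax — $476.76 × 4 = $1,907.04
Windstorm insurance — $2,644.68
Annual escrow total = $12,303.48
Base monthly escrow = $12,303.48 / 12 = $1,025.29

$1,025.29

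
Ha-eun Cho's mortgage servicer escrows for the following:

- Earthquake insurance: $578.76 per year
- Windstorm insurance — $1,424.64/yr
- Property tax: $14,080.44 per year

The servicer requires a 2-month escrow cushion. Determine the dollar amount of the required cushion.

Earthquake insurance: $578.76/yr
Windstorm insurance: $1,424.64/yr
Property tax: $14,080.44/yr
Combined annual = $578.76 + $1,424.64 + $14,080.44 = $16,083.84
Base monthly escrow = $16,083.84 / 12 = $1,340.32
Cushion = 2 × $1,340.32 = $2,680.64

$2,680.64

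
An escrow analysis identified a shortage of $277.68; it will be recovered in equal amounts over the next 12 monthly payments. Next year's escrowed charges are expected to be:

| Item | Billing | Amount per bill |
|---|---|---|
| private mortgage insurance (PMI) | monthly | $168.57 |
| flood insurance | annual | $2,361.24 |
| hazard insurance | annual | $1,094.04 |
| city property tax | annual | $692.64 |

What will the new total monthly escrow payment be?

Private mortgage insurance (PMI) = $168.57 × 12 = $2,022.84
Flood insurance = $2,361.24
Hazard insurance = $1,094.04
City property tax = $692.64
Total per year = $2,022.84 + $2,361.24 + $1,094.04 + $692.64 = $6,170.76
Per month = $6,170.76 / 12 = $514.23
Monthly shortage recovery: $277.68 ÷ 12 = $23.14
New monthly escrow = $514.23 + $23.14 = $537.37

$537.37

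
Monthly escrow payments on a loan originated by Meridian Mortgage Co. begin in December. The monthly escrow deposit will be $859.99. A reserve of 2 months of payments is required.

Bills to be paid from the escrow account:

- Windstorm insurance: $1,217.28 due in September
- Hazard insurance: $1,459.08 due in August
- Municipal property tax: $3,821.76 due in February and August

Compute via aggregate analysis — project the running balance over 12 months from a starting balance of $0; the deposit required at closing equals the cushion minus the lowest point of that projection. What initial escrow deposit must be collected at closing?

$3,439.96

Cushion = 2 × $859.99 = $1,719.98
Trial balance (start $0, +$859.99 each month, − disbursements):
  Dec: +$859.99 → $859.99
  Jan: +$859.99 → $1,719.98
  Feb: +$859.99 − $3,821.76 → -$1,241.79
  Mar: +$859.99 → -$381.80
  Apr: +$859.99 → $478.19
  May: +$859.99 → $1,338.18
  Jun: +$859.99 → $2,198.17
  Jul: +$859.99 → $3,058.16
  Aug: +$859.99 − $5,280.84 → -$1,362.69
  Sep: +$859.99 − $1,217.28 → -$1,719.98
  Oct: +$859.99 → -$859.99
  Nov: +$859.99 → $0.00
Lowest trial balance = -$1,719.98 (Sep)
Initial deposit = cushion − low point = $1,719.98 − (-$1,719.98) = $3,439.96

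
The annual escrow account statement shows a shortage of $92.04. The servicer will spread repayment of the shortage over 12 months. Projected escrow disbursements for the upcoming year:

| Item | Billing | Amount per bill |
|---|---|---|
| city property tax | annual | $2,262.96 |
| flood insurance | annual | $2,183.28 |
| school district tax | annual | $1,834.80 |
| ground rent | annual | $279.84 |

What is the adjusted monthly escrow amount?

City property tax = $2,262.96 per year
Flood insurance = $2,183.28 per year
School district tax = $1,834.80 per year
Ground rent = $279.84 per year
Yearly total = $2,262.96 + $2,183.28 + $1,834.80 + $279.84 = $6,560.88
Base monthly escrow = $6,560.88 ÷ 12 = $546.74
Shortage per month = $92.04 / 12 = $7.67
New monthly escrow = $546.74 + $7.67 = $554.41

$554.41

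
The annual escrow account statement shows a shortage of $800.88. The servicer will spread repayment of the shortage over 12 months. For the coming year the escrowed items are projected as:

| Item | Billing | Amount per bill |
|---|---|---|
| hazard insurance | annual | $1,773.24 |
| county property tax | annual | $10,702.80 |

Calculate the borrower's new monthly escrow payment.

$1,106.41

Hazard insurance: $1,773.24/yr
County property tax: $10,702.80/yr
Yearly total = $12,476.04
Per month = $12,476.04 ÷ 12 = $1,039.67
Monthly shortage recovery: $800.88 / 12 = $66.74
New monthly escrow = $1,039.67 + $66.74 = $1,106.41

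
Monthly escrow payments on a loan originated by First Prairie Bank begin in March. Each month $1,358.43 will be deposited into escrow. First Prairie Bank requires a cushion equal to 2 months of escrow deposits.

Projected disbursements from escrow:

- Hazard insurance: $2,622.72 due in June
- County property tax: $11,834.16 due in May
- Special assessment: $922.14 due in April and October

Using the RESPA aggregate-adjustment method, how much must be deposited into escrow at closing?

$12,662.16

Cushion = 2 × $1,358.43 = $2,716.86
Trial balance (start $0, +$1,358.43 each month, − disbursements):
  Mar: +$1,358.43 → $1,358.43
  Apr: +$1,358.43 − $922.14 → $1,794.72
  May: +$1,358.43 − $11,834.16 → -$8,681.01
  Jun: +$1,358.43 − $2,622.72 → -$9,945.30
  Jul: +$1,358.43 → -$8,586.87
  Aug: +$1,358.43 → -$7,228.44
  Sep: +$1,358.43 → -$5,870.01
  Oct: +$1,358.43 − $922.14 → -$5,433.72
  Nov: +$1,358.43 → -$4,075.29
  Dec: +$1,358.43 → -$2,716.86
  Jan: +$1,358.43 → -$1,358.43
  Feb: +$1,358.43 → $0.00
Lowest trial balance = -$9,945.30 (Jun)
Initial deposit = cushion − low point = $2,716.86 − (-$9,945.30) = $12,662.16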